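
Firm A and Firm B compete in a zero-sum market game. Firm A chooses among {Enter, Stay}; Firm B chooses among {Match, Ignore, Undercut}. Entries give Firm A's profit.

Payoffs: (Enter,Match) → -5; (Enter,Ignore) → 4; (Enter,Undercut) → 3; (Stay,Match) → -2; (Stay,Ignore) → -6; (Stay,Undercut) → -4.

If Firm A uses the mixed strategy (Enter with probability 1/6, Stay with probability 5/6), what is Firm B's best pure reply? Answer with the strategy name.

If Firm B plays Match, Firm A's expected payoff is (1/6)·(-5) + (5/6)·(-2) = -5/2.
If Firm B plays Ignore, Firm A's expected payoff is (1/6)·4 + (5/6)·(-6) = -13/3.
If Firm B plays Undercut, Firm A's expected payoff is (1/6)·3 + (5/6)·(-4) = -17/6.
Firm B minimizes Firm A's payoff; the smallest is -13/3, so the best response is Ignore.

Ignore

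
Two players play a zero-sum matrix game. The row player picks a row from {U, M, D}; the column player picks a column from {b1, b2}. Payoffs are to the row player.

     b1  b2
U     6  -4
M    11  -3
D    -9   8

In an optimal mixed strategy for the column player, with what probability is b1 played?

Row minima: U → -4, M → -3, D → -9; maximin = -3.
Column maxima: b1 → 11, b2 → 8; minimax = 8.
-3 ≠ 8, so there is no saddle point; optimal play is mixed.
U is strictly dominated by M, so the row player never plays it.
On the remaining 2×2 (M, D vs b1, b2):
Let the row player play M with probability p. Expected payoff against b1: 11p + (-9)(1−p) = 20p − 9; against b2: (-3)p + 8(1−p) = −11p + 8.
Setting these equal: 20p − 9 = −11p + 8 ⇒ 31p = 17 ⇒ p = 17/31, and the value is (20)·(17/31) − 9 = 61/31.
For the column player: with q = P(b1), equating M's and D's payoffs gives 14q − 3 = −17q + 8 ⇒ q = 11/31.

11/31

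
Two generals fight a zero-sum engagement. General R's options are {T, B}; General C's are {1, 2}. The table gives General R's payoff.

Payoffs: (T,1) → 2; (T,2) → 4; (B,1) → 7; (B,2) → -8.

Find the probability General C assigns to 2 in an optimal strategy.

5/17

Row minima: T → 2, B → -8; maximin = 2.
Column maxima: 1 → 7, 2 → 4; minimax = 4.
2 ≠ 4, so there is no saddle point; optimal play is mixed.
Let General R play T with probability p. Expected payoff against 1: 2p + 7(1−p) = −5p + 7; against 2: 4p + (-8)(1−p) = 12p − 8.
Setting these equal: −5p + 7 = 12p − 8 ⇒ −17p = -15 ⇒ p = 15/17, and the value is (-5)·(15/17) + 7 = 44/17.
For General C: with q = P(1), equating T's and B's payoffs gives −2q + 4 = 15q − 8 ⇒ q = 12/17.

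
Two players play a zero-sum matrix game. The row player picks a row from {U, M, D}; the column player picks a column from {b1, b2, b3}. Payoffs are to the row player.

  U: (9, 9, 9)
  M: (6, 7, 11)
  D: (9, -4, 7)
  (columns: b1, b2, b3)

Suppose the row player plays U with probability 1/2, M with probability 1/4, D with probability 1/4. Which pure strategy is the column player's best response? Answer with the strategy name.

b2

If the column player plays b1, the row player's expected payoff is (1/2)·9 + (1/4)·6 + (1/4)·9 = 33/4.
If the column player plays b2, the row player's expected payoff is (1/2)·9 + (1/4)·7 + (1/4)·(-4) = 21/4.
If the column player plays b3, the row player's expected payoff is (1/2)·9 + (1/4)·11 + (1/4)·7 = 9.
The column player minimizes the row player's payoff; the smallest is 21/4, so the best response is b2.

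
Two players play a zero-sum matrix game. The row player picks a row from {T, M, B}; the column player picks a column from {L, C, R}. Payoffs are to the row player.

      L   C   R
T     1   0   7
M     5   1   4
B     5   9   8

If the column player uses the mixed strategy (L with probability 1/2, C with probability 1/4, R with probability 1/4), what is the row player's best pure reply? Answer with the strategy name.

Expected payoff of T: (1/2)·1 + (1/4)·0 + (1/4)·7 = 9/4.
Expected payoff of M: (1/2)·5 + (1/4)·1 + (1/4)·4 = 15/4.
Expected payoff of B: (1/2)·5 + (1/4)·9 + (1/4)·8 = 27/4.
The largest is 27/4, so the row player's best response is B.

B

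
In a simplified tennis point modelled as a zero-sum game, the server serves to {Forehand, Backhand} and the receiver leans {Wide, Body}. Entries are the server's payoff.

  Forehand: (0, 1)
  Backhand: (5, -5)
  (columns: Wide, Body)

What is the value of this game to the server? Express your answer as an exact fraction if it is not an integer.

Row minima: Forehand → 0, Backhand → -5; maximin = 0.
Column maxima: Wide → 5, Body → 1; minimax = 1.
0 ≠ 1, so there is no saddle point; optimal play is mixed.
Let the server play Forehand with probability p. Expected payoff against Wide: 0p + 5(1−p) = −5p + 5; against Body: 1p + (-5)(1−p) = 6p − 5.
Setting these equal: −5p + 5 = 6p − 5 ⇒ −11p = -10 ⇒ p = 10/11, and the value is (-5)·(10/11) + 5 = 5/11.
For the receiver: with q = P(Wide), equating Forehand's and Backhand's payoffs gives −q + 1 = 10q − 5 ⇒ q = 6/11.

5/11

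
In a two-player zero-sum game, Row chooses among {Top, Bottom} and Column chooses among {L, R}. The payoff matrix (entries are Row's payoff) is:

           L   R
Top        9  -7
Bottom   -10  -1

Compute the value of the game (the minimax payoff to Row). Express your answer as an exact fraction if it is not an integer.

Row minima: Top → -7, Bottom → -10; maximin = -7.
Column maxima: L → 9, R → -1; minimax = -1.
-7 ≠ -1, so there is no saddle point; optimal play is mixed.
Let Row play Top with probability p. Expected payoff against L: 9p + (-10)(1−p) = 19p − 10; against R: (-7)p + (-1)(1−p) = −6p − 1.
Setting these equal: 19p − 10 = −6p − 1 ⇒ 25p = 9 ⇒ p = 9/25, and the value is (19)·(9/25) − 10 = -79/25.
For Column: with q = P(L), equating Top's and Bottom's payoffs gives 16q − 7 = −9q − 1 ⇒ q = 6/25.

-79/25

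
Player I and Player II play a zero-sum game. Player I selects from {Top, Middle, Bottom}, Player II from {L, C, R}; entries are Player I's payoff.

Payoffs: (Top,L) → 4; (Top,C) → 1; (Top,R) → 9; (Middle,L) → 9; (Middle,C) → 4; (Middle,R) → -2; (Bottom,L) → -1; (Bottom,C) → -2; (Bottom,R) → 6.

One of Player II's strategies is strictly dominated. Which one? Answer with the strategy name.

C holds Player I's payoff strictly below L in every row: 1 < 4, 4 < 9, -2 < -1.
So L is strictly dominated for Player II.

L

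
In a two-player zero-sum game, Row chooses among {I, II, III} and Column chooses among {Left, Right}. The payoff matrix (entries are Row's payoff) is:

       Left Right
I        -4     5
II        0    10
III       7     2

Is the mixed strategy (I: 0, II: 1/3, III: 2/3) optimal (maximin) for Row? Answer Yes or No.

Against Left this mix gives (1/3)·0 + (2/3)·7 = 14/3.
Against Right this mix gives (1/3)·10 + (2/3)·2 = 14/3.
All of Column's active replies (Left, Right) yield 14/3, and no column does worse for Row. The mix makes Column indifferent and guarantees 14/3, so it is optimal.

Yes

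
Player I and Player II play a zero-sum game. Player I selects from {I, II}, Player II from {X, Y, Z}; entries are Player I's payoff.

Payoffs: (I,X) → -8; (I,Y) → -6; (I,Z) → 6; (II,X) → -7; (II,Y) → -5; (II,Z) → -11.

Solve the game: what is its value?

-65/9

Row minima: I → -8, II → -11; maximin = -8.
Column maxima: X → -7, Y → -5, Z → 6; minimax = -7.
-8 ≠ -7, so there is no saddle point; optimal play is mixed.
Y is strictly dominated by X (it gives Player I strictly more in every row), so Player II never plays it.
On the remaining 2×2 (I, II vs X, Z):
Let Player I play I with probability p. Expected payoff against X: (-8)p + (-7)(1−p) = −p − 7; against Z: 6p + (-11)(1−p) = 17p − 11.
Setting these equal: −p − 7 = 17p − 11 ⇒ −18p = -4 ⇒ p = 2/9, and the value is (-1)·(2/9) − 7 = -65/9.
For Player II: with q = P(X), equating I's and II's payoffs gives −14q + 6 = 4q − 11 ⇒ q = 17/18.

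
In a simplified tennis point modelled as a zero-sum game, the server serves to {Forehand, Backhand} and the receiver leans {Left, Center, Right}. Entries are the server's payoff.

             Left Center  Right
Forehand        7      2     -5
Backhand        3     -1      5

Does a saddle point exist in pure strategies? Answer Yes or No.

Row minima: Forehand → -5, Backhand → -1; maximin = -1.
Column maxima: Left → 7, Center → 2, Right → 5; minimax = 2.
-1 ≠ 2, so no pure-strategy equilibrium exists.

No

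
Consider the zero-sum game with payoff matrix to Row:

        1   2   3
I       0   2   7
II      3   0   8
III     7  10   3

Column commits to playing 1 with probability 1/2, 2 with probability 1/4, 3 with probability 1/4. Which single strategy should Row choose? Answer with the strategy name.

Expected payoff of I: (1/2)·0 + (1/4)·2 + (1/4)·7 = 9/4.
Expected payoff of II: (1/2)·3 + (1/4)·0 + (1/4)·8 = 7/2.
Expected payoff of III: (1/2)·7 + (1/4)·10 + (1/4)·3 = 27/4.
The largest is 27/4, so Row's best response is III.

III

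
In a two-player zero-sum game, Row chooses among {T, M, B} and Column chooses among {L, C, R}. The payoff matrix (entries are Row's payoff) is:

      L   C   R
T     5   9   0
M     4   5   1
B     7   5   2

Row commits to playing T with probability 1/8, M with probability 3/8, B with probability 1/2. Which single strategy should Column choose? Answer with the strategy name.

R

If Column plays L, Row's expected payoff is (1/8)·5 + (3/8)·4 + (1/2)·7 = 45/8.
If Column plays C, Row's expected payoff is (1/8)·9 + (3/8)·5 + (1/2)·5 = 11/2.
If Column plays R, Row's expected payoff is (1/8)·0 + (3/8)·1 + (1/2)·2 = 11/8.
Column minimizes Row's payoff; the smallest is 11/8, so the best response is R.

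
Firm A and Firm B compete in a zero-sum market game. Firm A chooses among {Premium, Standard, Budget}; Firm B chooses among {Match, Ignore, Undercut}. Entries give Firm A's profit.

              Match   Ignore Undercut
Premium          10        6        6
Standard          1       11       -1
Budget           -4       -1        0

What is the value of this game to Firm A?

6

Row minima: Premium → 6, Standard → -1, Budget → -4; maximin = 6.
Column maxima: Match → 10, Ignore → 11, Undercut → 6; minimax = 6.
Since maximin = minimax = 6, there is a saddle point and the value is 6.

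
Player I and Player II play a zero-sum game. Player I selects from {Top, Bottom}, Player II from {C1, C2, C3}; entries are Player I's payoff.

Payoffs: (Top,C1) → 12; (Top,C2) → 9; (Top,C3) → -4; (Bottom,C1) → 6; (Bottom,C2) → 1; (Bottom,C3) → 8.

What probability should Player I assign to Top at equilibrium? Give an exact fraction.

7/20

Row minima: Top → -4, Bottom → 1; maximin = 1.
Column maxima: C1 → 12, C2 → 9, C3 → 8; minimax = 8.
1 ≠ 8, so there is no saddle point; optimal play is mixed.
C1 is strictly dominated by C2 (it gives Player I strictly more in every row), so Player II never plays it.
On the remaining 2×2 (Top, Bottom vs C2, C3):
Let Player I play Top with probability p. Expected payoff against C2: 9p + 1(1−p) = 8p + 1; against C3: (-4)p + 8(1−p) = −12p + 8.
Setting these equal: 8p + 1 = −12p + 8 ⇒ 20p = 7 ⇒ p = 7/20, and the value is (8)·(7/20) + 1 = 19/5.
For Player II: with q = P(C2), equating Top's and Bottom's payoffs gives 13q − 4 = −7q + 8 ⇒ q = 3/5.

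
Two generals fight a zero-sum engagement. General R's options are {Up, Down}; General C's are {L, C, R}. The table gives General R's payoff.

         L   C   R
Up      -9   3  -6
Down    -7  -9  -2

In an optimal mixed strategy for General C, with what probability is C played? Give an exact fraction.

Row minima: Up → -9, Down → -9; maximin = -9.
Column maxima: L → -7, C → 3, R → -2; minimax = -7.
-9 ≠ -7, so there is no saddle point; optimal play is mixed.
R is strictly dominated by L (it gives General R strictly more in every row), so General C never plays it.
On the remaining 2×2 (Up, Down vs L, C):
Let General R play Up with probability p. Expected payoff against L: (-9)p + (-7)(1−p) = −2p − 7; against C: 3p + (-9)(1−p) = 12p − 9.
Setting these equal: −2p − 7 = 12p − 9 ⇒ −14p = -2 ⇒ p = 1/7, and the value is (-2)·(1/7) − 7 = -51/7.
For General C: with q = P(L), equating Up's and Down's payoffs gives −12q + 3 = 2q − 9 ⇒ q = 6/7.

1/7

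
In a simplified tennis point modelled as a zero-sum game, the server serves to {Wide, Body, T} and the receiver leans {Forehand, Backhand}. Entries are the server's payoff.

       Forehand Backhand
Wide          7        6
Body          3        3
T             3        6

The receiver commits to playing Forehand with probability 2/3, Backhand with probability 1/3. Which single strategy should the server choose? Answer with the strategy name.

Expected payoff of Wide: (2/3)·7 + (1/3)·6 = 20/3.
Expected payoff of Body: (2/3)·3 + (1/3)·3 = 3.
Expected payoff of T: (2/3)·3 + (1/3)·6 = 4.
The largest is 20/3, so the server's best response is Wide.

Wide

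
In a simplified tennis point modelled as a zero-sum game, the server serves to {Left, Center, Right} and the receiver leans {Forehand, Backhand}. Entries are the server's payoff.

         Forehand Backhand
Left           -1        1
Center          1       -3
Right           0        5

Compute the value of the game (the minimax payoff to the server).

Row minima: Left → -1, Center → -3, Right → 0; maximin = 0.
Column maxima: Forehand → 1, Backhand → 5; minimax = 1.
0 ≠ 1, so there is no saddle point; optimal play is mixed.
Left is strictly dominated by Right, so the server never plays it.
On the remaining 2×2 (Center, Right vs Forehand, Backhand):
Let the server play Center with probability p. Expected payoff against Forehand: 1p + 0(1−p) = p; against Backhand: (-3)p + 5(1−p) = −8p + 5.
Setting these equal: p = −8p + 5 ⇒ 9p = 5 ⇒ p = 5/9, and the value is (1)·(5/9) = 5/9.
For the receiver: with q = P(Forehand), equating Center's and Right's payoffs gives 4q − 3 = −5q + 5 ⇒ q = 8/9.

5/9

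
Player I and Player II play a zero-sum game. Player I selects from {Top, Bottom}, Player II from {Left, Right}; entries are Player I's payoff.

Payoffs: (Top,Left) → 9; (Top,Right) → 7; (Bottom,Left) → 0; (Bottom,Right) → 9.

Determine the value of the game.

81/11

Row minima: Top → 7, Bottom → 0; maximin = 7.
Column maxima: Left → 9, Right → 9; minimax = 9.
7 ≠ 9, so there is no saddle point; optimal play is mixed.
Let Player I play Top with probability p. Expected payoff against Left: 9p + 0(1−p) = 9p; against Right: 7p + 9(1−p) = −2p + 9.
Setting these equal: 9p = −2p + 9 ⇒ 11p = 9 ⇒ p = 9/11, and the value is (9)·(9/11) = 81/11.
For Player II: with q = P(Left), equating Top's and Bottom's payoffs gives 2q + 7 = −9q + 9 ⇒ q = 2/11.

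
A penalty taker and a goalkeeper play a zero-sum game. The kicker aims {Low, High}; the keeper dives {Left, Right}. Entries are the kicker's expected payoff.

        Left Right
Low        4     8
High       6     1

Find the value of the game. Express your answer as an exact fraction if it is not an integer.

44/9

Row minima: Low → 4, High → 1; maximin = 4.
Column maxima: Left → 6, Right → 8; minimax = 6.
4 ≠ 6, so there is no saddle point; optimal play is mixed.
Let the kicker play Low with probability p. Expected payoff against Left: 4p + 6(1−p) = −2p + 6; against Right: 8p + 1(1−p) = 7p + 1.
Setting these equal: −2p + 6 = 7p + 1 ⇒ −9p = -5 ⇒ p = 5/9, and the value is (-2)·(5/9) + 6 = 44/9.
For the keeper: with q = P(Left), equating Low's and High's payoffs gives −4q + 8 = 5q + 1 ⇒ q = 7/9.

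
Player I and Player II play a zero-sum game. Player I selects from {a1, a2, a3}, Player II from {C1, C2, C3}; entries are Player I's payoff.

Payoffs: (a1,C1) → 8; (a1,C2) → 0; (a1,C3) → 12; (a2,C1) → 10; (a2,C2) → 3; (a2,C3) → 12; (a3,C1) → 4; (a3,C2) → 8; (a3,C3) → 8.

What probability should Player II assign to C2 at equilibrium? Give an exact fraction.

Row minima: a1 → 0, a2 → 3, a3 → 4; maximin = 4.
Column maxima: C1 → 10, C2 → 8, C3 → 12; minimax = 8.
4 ≠ 8, so there is no saddle point; optimal play is mixed.
C3 is strictly dominated by C1 (it gives Player I strictly more in every row), so Player II never plays it.
With C3 eliminated, a1 is strictly dominated by a2 (a2 gives Player I strictly more in every remaining column), so Player I never plays it.
On the remaining 2×2 (a2, a3 vs C1, C2):
Let Player I play a2 with probability p. Expected payoff against C1: 10p + 4(1−p) = 6p + 4; against C2: 3p + 8(1−p) = −5p + 8.
Setting these equal: 6p + 4 = −5p + 8 ⇒ 11p = 4 ⇒ p = 4/11, and the value is (6)·(4/11) + 4 = 68/11.
For Player II: with q = P(C1), equating a2's and a3's payoffs gives 7q + 3 = −4q + 8 ⇒ q = 5/11.

6/11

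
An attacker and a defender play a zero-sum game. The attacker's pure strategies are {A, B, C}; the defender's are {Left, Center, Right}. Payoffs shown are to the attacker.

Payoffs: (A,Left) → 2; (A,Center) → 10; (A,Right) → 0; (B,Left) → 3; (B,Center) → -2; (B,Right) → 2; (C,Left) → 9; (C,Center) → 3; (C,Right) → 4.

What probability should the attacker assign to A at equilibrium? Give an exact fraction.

1/11

Row minima: A → 0, B → -2, C → 3; maximin = 3.
Column maxima: Left → 9, Center → 10, Right → 4; minimax = 4.
3 ≠ 4, so there is no saddle point; optimal play is mixed.
B is strictly dominated by C, so the attacker never plays it.
Left is strictly dominated by Right (it gives the attacker strictly more in every row), so the defender never plays it.
On the remaining 2×2 (A, C vs Center, Right):
Let the attacker play A with probability p. Expected payoff against Center: 10p + 3(1−p) = 7p + 3; against Right: 0p + 4(1−p) = −4p + 4.
Setting these equal: 7p + 3 = −4p + 4 ⇒ 11p = 1 ⇒ p = 1/11, and the value is (7)·(1/11) + 3 = 40/11.
For the defender: with q = P(Center), equating A's and C's payoffs gives 10q = −q + 4 ⇒ q = 4/11.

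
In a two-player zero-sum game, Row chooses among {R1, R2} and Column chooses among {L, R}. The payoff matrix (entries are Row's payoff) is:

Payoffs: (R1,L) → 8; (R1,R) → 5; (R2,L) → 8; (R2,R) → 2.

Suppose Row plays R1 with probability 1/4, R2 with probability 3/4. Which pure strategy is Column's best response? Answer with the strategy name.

R

If Column plays L, Row's expected payoff is (1/4)·8 + (3/4)·8 = 8.
If Column plays R, Row's expected payoff is (1/4)·5 + (3/4)·2 = 11/4.
Column minimizes Row's payoff; the smallest is 11/4, so the best response is R.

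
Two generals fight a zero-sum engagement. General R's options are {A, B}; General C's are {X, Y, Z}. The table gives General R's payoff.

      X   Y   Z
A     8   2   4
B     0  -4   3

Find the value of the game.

2

Row minima: A → 2, B → -4; maximin = 2.
Column maxima: X → 8, Y → 2, Z → 4; minimax = 2.
Since maximin = minimax = 2, there is a saddle point and the value is 2.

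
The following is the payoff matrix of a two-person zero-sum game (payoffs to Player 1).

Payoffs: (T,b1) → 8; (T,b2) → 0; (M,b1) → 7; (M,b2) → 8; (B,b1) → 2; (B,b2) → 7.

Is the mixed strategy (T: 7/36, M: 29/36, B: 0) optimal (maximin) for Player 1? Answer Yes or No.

Against b1 this mix gives (7/36)·8 + (29/36)·7 = 259/36.
Against b2 this mix gives (7/36)·0 + (29/36)·8 = 58/9.
Player 2 will play b2, holding Player 1 to 58/9. Shifting weight toward the row that does better against b2 would raise this floor (the equalizing mix achieves 64/9 against both b2 and b1), so the proposed strategy is not optimal.

No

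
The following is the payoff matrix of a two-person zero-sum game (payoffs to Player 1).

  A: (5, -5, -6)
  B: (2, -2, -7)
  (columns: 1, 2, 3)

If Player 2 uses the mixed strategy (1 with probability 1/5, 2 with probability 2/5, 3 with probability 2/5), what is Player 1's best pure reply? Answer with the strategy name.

B

Expected payoff of A: (1/5)·5 + (2/5)·(-5) + (2/5)·(-6) = -17/5.
Expected payoff of B: (1/5)·2 + (2/5)·(-2) + (2/5)·(-7) = -16/5.
The largest is -16/5, so Player 1's best response is B.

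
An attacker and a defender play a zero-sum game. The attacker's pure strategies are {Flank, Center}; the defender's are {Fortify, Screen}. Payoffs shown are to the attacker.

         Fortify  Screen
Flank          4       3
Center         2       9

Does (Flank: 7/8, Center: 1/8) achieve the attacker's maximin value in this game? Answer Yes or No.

Yes

Against Fortify this mix gives (7/8)·4 + (1/8)·2 = 15/4.
Against Screen this mix gives (7/8)·3 + (1/8)·9 = 15/4.
All of the defender's active replies (Fortify, Screen) yield 15/4, and no column does worse for the attacker. The mix makes the defender indifferent and guarantees 15/4, so it is optimal.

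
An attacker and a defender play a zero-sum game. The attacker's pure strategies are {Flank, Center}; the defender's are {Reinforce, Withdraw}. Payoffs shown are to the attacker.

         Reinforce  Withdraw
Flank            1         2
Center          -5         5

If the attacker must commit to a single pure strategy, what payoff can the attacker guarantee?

Row minima: Flank → 1, Center → -5.
The best of these is 1.

1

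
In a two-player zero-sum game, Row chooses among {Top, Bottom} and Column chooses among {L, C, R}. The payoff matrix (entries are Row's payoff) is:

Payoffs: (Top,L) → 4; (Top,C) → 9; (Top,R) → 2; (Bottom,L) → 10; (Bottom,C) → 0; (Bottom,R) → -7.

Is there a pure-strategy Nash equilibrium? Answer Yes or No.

Row minima: Top → 2, Bottom → -7; maximin = 2.
Column maxima: L → 10, C → 9, R → 2; minimax = 2.
maximin = minimax = 2, so a saddle point exists.

Yes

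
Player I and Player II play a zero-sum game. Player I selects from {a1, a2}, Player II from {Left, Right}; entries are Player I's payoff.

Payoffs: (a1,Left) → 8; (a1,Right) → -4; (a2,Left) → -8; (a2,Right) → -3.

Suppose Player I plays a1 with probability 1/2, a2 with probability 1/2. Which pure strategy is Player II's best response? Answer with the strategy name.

If Player II plays Left, Player I's expected payoff is (1/2)·8 + (1/2)·(-8) = 0.
If Player II plays Right, Player I's expected payoff is (1/2)·(-4) + (1/2)·(-3) = -7/2.
Player II minimizes Player I's payoff; the smallest is -7/2, so the best response is Right.

Right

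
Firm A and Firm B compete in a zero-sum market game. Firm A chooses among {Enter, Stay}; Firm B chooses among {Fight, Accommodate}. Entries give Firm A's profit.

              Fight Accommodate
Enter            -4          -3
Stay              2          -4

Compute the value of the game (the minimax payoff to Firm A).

Row minima: Enter → -4, Stay → -4; maximin = -4.
Column maxima: Fight → 2, Accommodate → -3; minimax = -3.
-4 ≠ -3, so there is no saddle point; optimal play is mixed.
Let Firm A play Enter with probability p. Expected payoff against Fight: (-4)p + 2(1−p) = −6p + 2; against Accommodate: (-3)p + (-4)(1−p) = p − 4.
Setting these equal: −6p + 2 = p − 4 ⇒ −7p = -6 ⇒ p = 6/7, and the value is (-6)·(6/7) + 2 = -22/7.
For Firm B: with q = P(Fight), equating Enter's and Stay's payoffs gives −q − 3 = 6q − 4 ⇒ q = 1/7.

-22/7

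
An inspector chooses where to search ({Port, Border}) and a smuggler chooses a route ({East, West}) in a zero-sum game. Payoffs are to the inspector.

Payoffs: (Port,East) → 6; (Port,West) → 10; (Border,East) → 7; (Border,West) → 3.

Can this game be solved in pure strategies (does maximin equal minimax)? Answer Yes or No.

Row minima: Port → 6, Border → 3; maximin = 6.
Column maxima: East → 7, West → 10; minimax = 7.
6 ≠ 7, so no pure-strategy equilibrium exists.

No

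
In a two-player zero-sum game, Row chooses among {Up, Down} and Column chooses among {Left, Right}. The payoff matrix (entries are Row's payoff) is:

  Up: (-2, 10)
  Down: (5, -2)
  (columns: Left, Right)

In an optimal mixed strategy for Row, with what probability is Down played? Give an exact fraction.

Row minima: Up → -2, Down → -2; maximin = -2.
Column maxima: Left → 5, Right → 10; minimax = 5.
-2 ≠ 5, so there is no saddle point; optimal play is mixed.
Let Row play Up with probability p. Expected payoff against Left: (-2)p + 5(1−p) = −7p + 5; against Right: 10p + (-2)(1−p) = 12p − 2.
Setting these equal: −7p + 5 = 12p − 2 ⇒ −19p = -7 ⇒ p = 7/19, and the value is (-7)·(7/19) + 5 = 46/19.
For Column: with q = P(Left), equating Up's and Down's payoffs gives −12q + 10 = 7q − 2 ⇒ q = 12/19.

12/19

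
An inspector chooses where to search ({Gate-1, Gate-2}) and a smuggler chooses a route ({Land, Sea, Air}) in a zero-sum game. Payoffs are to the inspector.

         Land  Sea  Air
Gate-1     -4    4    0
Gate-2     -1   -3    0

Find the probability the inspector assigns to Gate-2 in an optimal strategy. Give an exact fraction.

Row minima: Gate-1 → -4, Gate-2 → -3; maximin = -3.
Column maxima: Land → -1, Sea → 4, Air → 0; minimax = -1.
-3 ≠ -1, so there is no saddle point; optimal play is mixed.
Air is strictly dominated by Land (it gives the inspector strictly more in every row), so the smuggler never plays it.
On the remaining 2×2 (Gate-1, Gate-2 vs Land, Sea):
Let the inspector play Gate-1 with probability p. Expected payoff against Land: (-4)p + (-1)(1−p) = −3p − 1; against Sea: 4p + (-3)(1−p) = 7p − 3.
Setting these equal: −3p − 1 = 7p − 3 ⇒ −10p = -2 ⇒ p = 1/5, and the value is (-3)·(1/5) − 1 = -8/5.
For the smuggler: with q = P(Land), equating Gate-1's and Gate-2's payoffs gives −8q + 4 = 2q − 3 ⇒ q = 7/10.

4/5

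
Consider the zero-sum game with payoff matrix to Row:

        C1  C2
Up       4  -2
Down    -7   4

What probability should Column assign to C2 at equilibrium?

Row minima: Up → -2, Down → -7; maximin = -2.
Column maxima: C1 → 4, C2 → 4; minimax = 4.
-2 ≠ 4, so there is no saddle point; optimal play is mixed.
Let Row play Up with probability p. Expected payoff against C1: 4p + (-7)(1−p) = 11p − 7; against C2: (-2)p + 4(1−p) = −6p + 4.
Setting these equal: 11p − 7 = −6p + 4 ⇒ 17p = 11 ⇒ p = 11/17, and the value is (11)·(11/17) − 7 = 2/17.
For Column: with q = P(C1), equating Up's and Down's payoffs gives 6q − 2 = −11q + 4 ⇒ q = 6/17.

11/17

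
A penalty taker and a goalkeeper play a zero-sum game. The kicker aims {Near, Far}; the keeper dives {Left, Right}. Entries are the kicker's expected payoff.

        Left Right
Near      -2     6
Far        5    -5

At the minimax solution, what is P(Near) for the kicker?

5/9

Row minima: Near → -2, Far → -5; maximin = -2.
Column maxima: Left → 5, Right → 6; minimax = 5.
-2 ≠ 5, so there is no saddle point; optimal play is mixed.
Let the kicker play Near with probability p. Expected payoff against Left: (-2)p + 5(1−p) = −7p + 5; against Right: 6p + (-5)(1−p) = 11p − 5.
Setting these equal: −7p + 5 = 11p − 5 ⇒ −18p = -10 ⇒ p = 5/9, and the value is (-7)·(5/9) + 5 = 10/9.
For the keeper: with q = P(Left), equating Near's and Far's payoffs gives −8q + 6 = 10q − 5 ⇒ q = 11/18.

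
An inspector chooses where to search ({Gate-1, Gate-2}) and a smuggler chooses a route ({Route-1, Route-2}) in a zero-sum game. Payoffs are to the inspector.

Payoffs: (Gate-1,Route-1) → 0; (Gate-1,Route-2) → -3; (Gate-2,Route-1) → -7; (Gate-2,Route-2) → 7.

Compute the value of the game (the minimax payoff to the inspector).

Row minima: Gate-1 → -3, Gate-2 → -7; maximin = -3.
Column maxima: Route-1 → 0, Route-2 → 7; minimax = 0.
-3 ≠ 0, so there is no saddle point; optimal play is mixed.
Let the inspector play Gate-1 with probability p. Expected payoff against Route-1: 0p + (-7)(1−p) = 7p − 7; against Route-2: (-3)p + 7(1−p) = −10p + 7.
Setting these equal: 7p − 7 = −10p + 7 ⇒ 17p = 14 ⇒ p = 14/17, and the value is (7)·(14/17) − 7 = -21/17.
For the smuggler: with q = P(Route-1), equating Gate-1's and Gate-2's payoffs gives 3q − 3 = −14q + 7 ⇒ q = 10/17.

-21/17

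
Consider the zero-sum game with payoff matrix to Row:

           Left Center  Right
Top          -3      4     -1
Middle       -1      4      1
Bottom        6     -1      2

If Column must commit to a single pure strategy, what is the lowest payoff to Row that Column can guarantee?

2

Column maxima: Left → 6, Center → 4, Right → 2.
The smallest of these is 2.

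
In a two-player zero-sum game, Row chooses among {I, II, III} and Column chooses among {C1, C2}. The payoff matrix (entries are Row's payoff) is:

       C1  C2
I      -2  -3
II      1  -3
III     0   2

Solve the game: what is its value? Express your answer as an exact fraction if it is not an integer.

1/3

Row minima: I → -3, II → -3, III → 0; maximin = 0.
Column maxima: C1 → 1, C2 → 2; minimax = 1.
0 ≠ 1, so there is no saddle point; optimal play is mixed.
I is strictly dominated by III, so Row never plays it.
On the remaining 2×2 (II, III vs C1, C2):
Let Row play II with probability p. Expected payoff against C1: 1p + 0(1−p) = p; against C2: (-3)p + 2(1−p) = −5p + 2.
Setting these equal: p = −5p + 2 ⇒ 6p = 2 ⇒ p = 1/3, and the value is (1)·(1/3) = 1/3.
For Column: with q = P(C1), equating II's and III's payoffs gives 4q − 3 = −2q + 2 ⇒ q = 5/6.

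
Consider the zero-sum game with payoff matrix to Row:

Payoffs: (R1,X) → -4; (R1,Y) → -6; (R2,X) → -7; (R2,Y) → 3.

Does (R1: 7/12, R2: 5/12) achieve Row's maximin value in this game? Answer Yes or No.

Against X this mix gives (7/12)·(-4) + (5/12)·(-7) = -21/4.
Against Y this mix gives (7/12)·(-6) + (5/12)·3 = -9/4.
Column will play X, holding Row to -21/4. Shifting weight toward the row that does better against X would raise this floor (the equalizing mix achieves -9/2 against both X and Y), so the proposed strategy is not optimal.

No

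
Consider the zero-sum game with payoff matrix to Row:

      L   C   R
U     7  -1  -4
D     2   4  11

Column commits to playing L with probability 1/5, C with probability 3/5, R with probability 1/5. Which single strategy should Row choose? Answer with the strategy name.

D

Expected payoff of U: (1/5)·7 + (3/5)·(-1) + (1/5)·(-4) = 0.
Expected payoff of D: (1/5)·2 + (3/5)·4 + (1/5)·11 = 5.
The largest is 5, so Row's best response is D.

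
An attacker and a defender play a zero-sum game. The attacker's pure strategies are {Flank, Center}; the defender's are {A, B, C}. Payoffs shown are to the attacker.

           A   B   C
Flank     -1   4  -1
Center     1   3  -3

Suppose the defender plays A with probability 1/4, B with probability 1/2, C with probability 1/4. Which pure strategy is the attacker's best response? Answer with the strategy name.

Expected payoff of Flank: (1/4)·(-1) + (1/2)·4 + (1/4)·(-1) = 3/2.
Expected payoff of Center: (1/4)·1 + (1/2)·3 + (1/4)·(-3) = 1.
The largest is 3/2, so the attacker's best response is Flank.

Flank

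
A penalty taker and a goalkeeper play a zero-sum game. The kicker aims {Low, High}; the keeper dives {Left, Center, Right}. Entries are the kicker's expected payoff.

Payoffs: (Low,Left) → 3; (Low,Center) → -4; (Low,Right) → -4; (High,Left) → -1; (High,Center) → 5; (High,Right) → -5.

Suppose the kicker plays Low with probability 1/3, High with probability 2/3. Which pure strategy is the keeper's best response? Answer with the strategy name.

If the keeper plays Left, the kicker's expected payoff is (1/3)·3 + (2/3)·(-1) = 1/3.
If the keeper plays Center, the kicker's expected payoff is (1/3)·(-4) + (2/3)·5 = 2.
If the keeper plays Right, the kicker's expected payoff is (1/3)·(-4) + (2/3)·(-5) = -14/3.
The keeper minimizes the kicker's payoff; the smallest is -14/3, so the best response is Right.

Right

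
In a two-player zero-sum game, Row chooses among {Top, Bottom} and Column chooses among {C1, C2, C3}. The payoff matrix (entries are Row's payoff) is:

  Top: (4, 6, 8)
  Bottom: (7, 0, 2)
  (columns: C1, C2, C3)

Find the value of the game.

Row minima: Top → 4, Bottom → 0; maximin = 4.
Column maxima: C1 → 7, C2 → 6, C3 → 8; minimax = 6.
4 ≠ 6, so there is no saddle point; optimal play is mixed.
C3 is strictly dominated by C2 (it gives Row strictly more in every row), so Column never plays it.
On the remaining 2×2 (Top, Bottom vs C1, C2):
Let Row play Top with probability p. Expected payoff against C1: 4p + 7(1−p) = −3p + 7; against C2: 6p + 0(1−p) = 6p.
Setting these equal: −3p + 7 = 6p ⇒ −9p = -7 ⇒ p = 7/9, and the value is (-3)·(7/9) + 7 = 14/3.
For Column: with q = P(C1), equating Top's and Bottom's payoffs gives −2q + 6 = 7q ⇒ q = 2/3.

14/3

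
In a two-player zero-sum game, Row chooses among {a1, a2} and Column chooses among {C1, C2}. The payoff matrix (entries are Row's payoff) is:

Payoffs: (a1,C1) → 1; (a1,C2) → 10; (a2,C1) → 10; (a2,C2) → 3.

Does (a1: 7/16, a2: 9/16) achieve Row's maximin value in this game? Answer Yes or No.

Against C1 this mix gives (7/16)·1 + (9/16)·10 = 97/16.
Against C2 this mix gives (7/16)·10 + (9/16)·3 = 97/16.
All of Column's active replies (C1, C2) yield 97/16, and no column does worse for Row. The mix makes Column indifferent and guarantees 97/16, so it is optimal.

Yes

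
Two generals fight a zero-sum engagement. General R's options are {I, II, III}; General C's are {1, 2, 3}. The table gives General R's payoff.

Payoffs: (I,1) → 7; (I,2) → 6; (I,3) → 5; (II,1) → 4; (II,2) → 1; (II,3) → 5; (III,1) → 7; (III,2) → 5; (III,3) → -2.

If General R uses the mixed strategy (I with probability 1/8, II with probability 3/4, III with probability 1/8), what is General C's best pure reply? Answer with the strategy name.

If General C plays 1, General R's expected payoff is (1/8)·7 + (3/4)·4 + (1/8)·7 = 19/4.
If General C plays 2, General R's expected payoff is (1/8)·6 + (3/4)·1 + (1/8)·5 = 17/8.
If General C plays 3, General R's expected payoff is (1/8)·5 + (3/4)·5 + (1/8)·(-2) = 33/8.
General C minimizes General R's payoff; the smallest is 17/8, so the best response is 2.

2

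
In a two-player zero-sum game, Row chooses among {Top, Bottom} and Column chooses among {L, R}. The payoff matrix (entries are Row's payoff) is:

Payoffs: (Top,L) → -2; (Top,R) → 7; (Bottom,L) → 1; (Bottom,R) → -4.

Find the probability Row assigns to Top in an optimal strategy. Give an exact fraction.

Row minima: Top → -2, Bottom → -4; maximin = -2.
Column maxima: L → 1, R → 7; minimax = 1.
-2 ≠ 1, so there is no saddle point; optimal play is mixed.
Let Row play Top with probability p. Expected payoff against L: (-2)p + 1(1−p) = −3p + 1; against R: 7p + (-4)(1−p) = 11p − 4.
Setting these equal: −3p + 1 = 11p − 4 ⇒ −14p = -5 ⇒ p = 5/14, and the value is (-3)·(5/14) + 1 = -1/14.
For Column: with q = P(L), equating Top's and Bottom's payoffs gives −9q + 7 = 5q − 4 ⇒ q = 11/14.

5/14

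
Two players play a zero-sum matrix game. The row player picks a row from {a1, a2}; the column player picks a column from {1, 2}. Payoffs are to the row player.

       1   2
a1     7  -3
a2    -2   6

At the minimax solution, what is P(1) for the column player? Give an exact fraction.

Row minima: a1 → -3, a2 → -2; maximin = -2.
Column maxima: 1 → 7, 2 → 6; minimax = 6.
-2 ≠ 6, so there is no saddle point; optimal play is mixed.
Let the row player play a1 with probability p. Expected payoff against 1: 7p + (-2)(1−p) = 9p − 2; against 2: (-3)p + 6(1−p) = −9p + 6.
Setting these equal: 9p − 2 = −9p + 6 ⇒ 18p = 8 ⇒ p = 4/9, and the value is (9)·(4/9) − 2 = 2.
For the column player: with q = P(1), equating a1's and a2's payoffs gives 10q − 3 = −8q + 6 ⇒ q = 1/2.

1/2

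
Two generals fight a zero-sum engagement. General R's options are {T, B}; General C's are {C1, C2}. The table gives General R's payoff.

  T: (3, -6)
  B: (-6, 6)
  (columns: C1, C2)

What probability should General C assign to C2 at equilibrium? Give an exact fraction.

3/7

Row minima: T → -6, B → -6; maximin = -6.
Column maxima: C1 → 3, C2 → 6; minimax = 3.
-6 ≠ 3, so there is no saddle point; optimal play is mixed.
Let General R play T with probability p. Expected payoff against C1: 3p + (-6)(1−p) = 9p − 6; against C2: (-6)p + 6(1−p) = −12p + 6.
Setting these equal: 9p − 6 = −12p + 6 ⇒ 21p = 12 ⇒ p = 4/7, and the value is (9)·(4/7) − 6 = -6/7.
For General C: with q = P(C1), equating T's and B's payoffs gives 9q − 6 = −12q + 6 ⇒ q = 4/7.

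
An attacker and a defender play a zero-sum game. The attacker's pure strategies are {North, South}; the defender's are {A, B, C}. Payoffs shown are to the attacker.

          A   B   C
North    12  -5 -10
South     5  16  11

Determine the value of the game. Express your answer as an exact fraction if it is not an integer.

Row minima: North → -10, South → 5; maximin = 5.
Column maxima: A → 12, B → 16, C → 11; minimax = 11.
5 ≠ 11, so there is no saddle point; optimal play is mixed.
B is strictly dominated by C (it gives the attacker strictly more in every row), so the defender never plays it.
On the remaining 2×2 (North, South vs A, C):
Let the attacker play North with probability p. Expected payoff against A: 12p + 5(1−p) = 7p + 5; against C: (-10)p + 11(1−p) = −21p + 11.
Setting these equal: 7p + 5 = −21p + 11 ⇒ 28p = 6 ⇒ p = 3/14, and the value is (7)·(3/14) + 5 = 13/2.
For the defender: with q = P(A), equating North's and South's payoffs gives 22q − 10 = −6q + 11 ⇒ q = 3/4.

13/2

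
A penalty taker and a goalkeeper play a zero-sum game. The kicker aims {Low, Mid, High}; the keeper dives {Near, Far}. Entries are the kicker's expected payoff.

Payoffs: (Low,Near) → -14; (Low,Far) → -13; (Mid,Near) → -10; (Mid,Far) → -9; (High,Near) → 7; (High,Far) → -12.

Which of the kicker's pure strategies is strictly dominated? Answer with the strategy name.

Mid gives a strictly higher payoff than Low against every column: -10 > -14, -9 > -13.
So Low is strictly dominated and the kicker never plays it.

Low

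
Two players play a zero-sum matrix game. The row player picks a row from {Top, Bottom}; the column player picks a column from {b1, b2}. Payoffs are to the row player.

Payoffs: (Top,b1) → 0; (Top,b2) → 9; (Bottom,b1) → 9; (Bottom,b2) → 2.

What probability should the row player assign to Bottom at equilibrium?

9/16

Row minima: Top → 0, Bottom → 2; maximin = 2.
Column maxima: b1 → 9, b2 → 9; minimax = 9.
2 ≠ 9, so there is no saddle point; optimal play is mixed.
Let the row player play Top with probability p. Expected payoff against b1: 0p + 9(1−p) = −9p + 9; against b2: 9p + 2(1−p) = 7p + 2.
Setting these equal: −9p + 9 = 7p + 2 ⇒ −16p = -7 ⇒ p = 7/16, and the value is (-9)·(7/16) + 9 = 81/16.
For the column player: with q = P(b1), equating Top's and Bottom's payoffs gives −9q + 9 = 7q + 2 ⇒ q = 7/16.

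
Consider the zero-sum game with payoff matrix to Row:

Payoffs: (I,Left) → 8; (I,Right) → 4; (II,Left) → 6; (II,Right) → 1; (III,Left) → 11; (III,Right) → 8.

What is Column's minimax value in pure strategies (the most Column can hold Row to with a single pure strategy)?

Column maxima: Left → 11, Right → 8.
The smallest of these is 8.

8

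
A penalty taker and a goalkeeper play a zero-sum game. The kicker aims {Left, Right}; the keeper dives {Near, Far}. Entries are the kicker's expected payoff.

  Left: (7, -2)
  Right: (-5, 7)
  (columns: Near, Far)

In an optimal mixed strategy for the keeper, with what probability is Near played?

3/7

Row minima: Left → -2, Right → -5; maximin = -2.
Column maxima: Near → 7, Far → 7; minimax = 7.
-2 ≠ 7, so there is no saddle point; optimal play is mixed.
Let the kicker play Left with probability p. Expected payoff against Near: 7p + (-5)(1−p) = 12p − 5; against Far: (-2)p + 7(1−p) = −9p + 7.
Setting these equal: 12p − 5 = −9p + 7 ⇒ 21p = 12 ⇒ p = 4/7, and the value is (12)·(4/7) − 5 = 13/7.
For the keeper: with q = P(Near), equating Left's and Right's payoffs gives 9q − 2 = −12q + 7 ⇒ q = 3/7.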